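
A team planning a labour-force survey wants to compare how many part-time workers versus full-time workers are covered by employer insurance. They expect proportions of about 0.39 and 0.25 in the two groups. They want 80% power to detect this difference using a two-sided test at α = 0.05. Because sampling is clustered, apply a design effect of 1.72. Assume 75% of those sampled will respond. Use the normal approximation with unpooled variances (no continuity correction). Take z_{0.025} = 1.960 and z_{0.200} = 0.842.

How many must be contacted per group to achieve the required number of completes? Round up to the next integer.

n = (z_{α/2} + z_β)² · [p₁(1−p₁) + p₂(1−p₂)] / (p₁ − p₂)²
  = (1.960 + 0.842)² · (0.39·0.61 + 0.25·0.75) / (0.14)²
  = (2.802)² · (0.2379 + 0.1875) / 0.0196
  = 7.8512 · 0.4254 / 0.0196
  = 170.40
Design effect: 1.72 × 170.40 = 293.09.
Adjust for 75% response: 293.09 / 0.75 = 390.79.
Round up → n = 391 per group.

n = 391 per group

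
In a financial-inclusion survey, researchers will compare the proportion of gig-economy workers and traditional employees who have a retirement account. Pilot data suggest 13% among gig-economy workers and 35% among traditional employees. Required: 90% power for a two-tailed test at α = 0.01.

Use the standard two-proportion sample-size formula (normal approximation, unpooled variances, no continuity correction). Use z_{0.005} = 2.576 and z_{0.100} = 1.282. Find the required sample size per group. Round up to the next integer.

n = (z_{α/2} + z_β)² · [p₁(1−p₁) + p₂(1−p₂)] / (p₁ − p₂)²
  = (2.576 + 1.282)² · (0.13·0.87 + 0.35·0.65) / (-0.22)²
  = (3.858)² · (0.1131 + 0.2275) / 0.0484
  = 14.8842 · 0.3406 / 0.0484
  = 104.74
Round up → n = 105 per group.

n = 105 per group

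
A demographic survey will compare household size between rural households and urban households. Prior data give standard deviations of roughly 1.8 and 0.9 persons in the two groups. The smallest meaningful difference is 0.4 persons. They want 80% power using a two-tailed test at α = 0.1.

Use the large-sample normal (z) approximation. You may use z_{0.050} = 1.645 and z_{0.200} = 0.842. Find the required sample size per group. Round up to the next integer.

n = 157 per group

n = (z_{α/2} + z_β)² · (σ₁² + σ₂²) / δ²
  = (1.645 + 0.842)² · (1.8² + 0.9² = 4.05) / 0.4²
  = 6.1852 · 4.05 / 0.16
  = 156.56
Round up → n = 157 per group.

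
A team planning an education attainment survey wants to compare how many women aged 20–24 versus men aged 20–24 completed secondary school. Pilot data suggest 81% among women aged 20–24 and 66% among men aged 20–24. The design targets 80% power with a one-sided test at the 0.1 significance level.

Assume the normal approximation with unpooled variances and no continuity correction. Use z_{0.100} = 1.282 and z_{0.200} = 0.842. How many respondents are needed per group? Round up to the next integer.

n = 76 per group

n = (z_α + z_β)² · [p₁(1−p₁) + p₂(1−p₂)] / (p₁ − p₂)²
  = (1.282 + 0.842)² · (0.81·0.19 + 0.66·0.34) / (0.15)²
  = (2.124)² · (0.1539 + 0.2244) / 0.0225
  = 4.5114 · 0.3783 / 0.0225
  = 75.85
Round up → n = 76 per group.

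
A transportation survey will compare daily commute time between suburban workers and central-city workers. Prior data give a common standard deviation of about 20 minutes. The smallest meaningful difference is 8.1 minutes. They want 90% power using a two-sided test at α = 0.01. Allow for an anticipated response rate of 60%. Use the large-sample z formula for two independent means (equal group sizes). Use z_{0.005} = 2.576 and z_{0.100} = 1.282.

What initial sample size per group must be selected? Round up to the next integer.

n = 303 per group

n = (z_{α/2} + z_β)² · (σ₁² + σ₂²) / δ²
  = (2.576 + 1.282)² · (2·20² = 800) / 8.1²
  = 14.8842 · 800 / 65.61
  = 181.49
Adjust for 60% response: 181.49 / 0.60 = 302.48.
Round up → n = 303 per group.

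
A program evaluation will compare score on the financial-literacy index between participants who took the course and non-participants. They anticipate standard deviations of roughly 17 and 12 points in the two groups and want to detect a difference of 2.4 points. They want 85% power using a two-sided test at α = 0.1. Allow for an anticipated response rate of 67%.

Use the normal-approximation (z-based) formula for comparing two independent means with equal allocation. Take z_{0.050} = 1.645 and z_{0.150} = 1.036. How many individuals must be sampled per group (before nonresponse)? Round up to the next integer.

n = 807 per group

n = (z_{α/2} + z_β)² · (σ₁² + σ₂²) / δ²
  = (1.645 + 1.036)² · (17² + 12² = 433) / 2.4²
  = 7.1878 · 433 / 5.76
  = 540.33
Adjust for 67% response: 540.33 / 0.67 = 806.46.
Round up → n = 807 per group.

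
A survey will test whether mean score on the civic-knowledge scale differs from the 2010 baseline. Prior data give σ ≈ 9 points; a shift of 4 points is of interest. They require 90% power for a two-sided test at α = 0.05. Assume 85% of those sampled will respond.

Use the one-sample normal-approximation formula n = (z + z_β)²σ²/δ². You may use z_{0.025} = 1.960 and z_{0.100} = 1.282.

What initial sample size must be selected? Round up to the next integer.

n = 63

n = (z_{α/2} + z_β)² · σ² / δ²
  = (1.960 + 1.282)² · 9² / 4²
  = 10.5106 · 81 / 16
  = 53.21
Adjust for 85% response: 53.21 / 0.85 = 62.60.
Round up → n = 63.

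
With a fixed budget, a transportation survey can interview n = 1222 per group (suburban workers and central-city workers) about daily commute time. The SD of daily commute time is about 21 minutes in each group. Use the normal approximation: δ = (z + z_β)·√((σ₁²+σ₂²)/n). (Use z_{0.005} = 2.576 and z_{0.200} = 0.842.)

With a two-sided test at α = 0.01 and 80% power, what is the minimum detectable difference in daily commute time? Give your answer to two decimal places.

δ = (z_{α/2} + z_β) · √((σ₁²+σ₂²)/n)
  = (2.576 + 0.842) · √(882/1222)
  = 3.418 · √0.72177
  = 3.418 · 0.8496
  = 2.9038

Minimum detectable difference ≈ 2.90 minutes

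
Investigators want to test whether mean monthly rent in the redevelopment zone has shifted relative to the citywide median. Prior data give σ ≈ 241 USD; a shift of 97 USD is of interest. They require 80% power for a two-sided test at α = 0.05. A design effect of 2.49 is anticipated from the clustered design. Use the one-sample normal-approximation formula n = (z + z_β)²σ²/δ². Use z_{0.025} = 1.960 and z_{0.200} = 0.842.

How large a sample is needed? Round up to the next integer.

n = (z_{α/2} + z_β)² · σ² / δ²
  = (1.960 + 0.842)² · 241² / 97²
  = 7.8512 · 58081 / 9409
  = 48.46
Design effect: 2.49 × 48.46 = 120.68.
Round up → n = 121.

n = 121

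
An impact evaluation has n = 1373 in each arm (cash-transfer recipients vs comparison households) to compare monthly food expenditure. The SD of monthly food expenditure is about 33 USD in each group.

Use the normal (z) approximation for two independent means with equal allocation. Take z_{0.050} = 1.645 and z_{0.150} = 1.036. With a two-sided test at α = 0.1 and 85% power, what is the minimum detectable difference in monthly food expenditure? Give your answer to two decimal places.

δ = (z_{α/2} + z_β) · √((σ₁²+σ₂²)/n)
  = (1.645 + 1.036) · √(2178/1373)
  = 2.681 · √1.5863
  = 2.681 · 1.2595
  = 3.3767

Minimum detectable difference ≈ 3.38 USD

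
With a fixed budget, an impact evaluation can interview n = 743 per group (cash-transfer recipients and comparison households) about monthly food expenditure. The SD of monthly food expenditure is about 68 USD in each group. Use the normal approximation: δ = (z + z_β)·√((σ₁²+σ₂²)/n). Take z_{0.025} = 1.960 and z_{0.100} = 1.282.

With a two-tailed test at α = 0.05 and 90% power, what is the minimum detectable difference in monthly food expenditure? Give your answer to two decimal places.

δ = (z_{α/2} + z_β) · √((σ₁²+σ₂²)/n)
  = (1.960 + 1.282) · √(9248/743)
  = 3.242 · √12.4468
  = 3.242 · 3.5280
  = 11.4378

Minimum detectable difference ≈ 11.44 USD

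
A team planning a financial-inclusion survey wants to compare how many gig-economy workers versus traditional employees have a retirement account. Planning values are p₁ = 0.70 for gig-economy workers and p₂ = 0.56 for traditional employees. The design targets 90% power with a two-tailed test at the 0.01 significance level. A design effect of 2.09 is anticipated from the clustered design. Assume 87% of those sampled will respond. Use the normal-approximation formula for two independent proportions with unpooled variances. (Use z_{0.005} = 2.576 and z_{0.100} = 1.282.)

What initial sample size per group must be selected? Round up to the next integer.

n = 833 per group

n = (z_{α/2} + z_β)² · [p₁(1−p₁) + p₂(1−p₂)] / (p₁ − p₂)²
  = (2.576 + 1.282)² · (0.70·0.30 + 0.56·0.44) / (0.14)²
  = (3.858)² · (0.2100 + 0.2464) / 0.0196
  = 14.8842 · 0.4564 / 0.0196
  = 346.59
Design effect: 2.09 × 346.59 = 724.37.
Adjust for 87% response: 724.37 / 0.87 = 832.61.
Round up → n = 833 per group.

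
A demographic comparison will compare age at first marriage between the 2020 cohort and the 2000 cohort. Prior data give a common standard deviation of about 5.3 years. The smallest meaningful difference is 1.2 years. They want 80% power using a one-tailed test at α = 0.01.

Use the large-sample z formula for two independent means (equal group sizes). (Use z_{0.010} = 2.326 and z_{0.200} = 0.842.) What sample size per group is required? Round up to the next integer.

n = (z_α + z_β)² · (σ₁² + σ₂²) / δ²
  = (2.326 + 0.842)² · (2·5.3² = 56.18) / 1.2²
  = 10.0362 · 56.18 / 1.44
  = 391.55
Round up → n = 392 per group.

n = 392 per group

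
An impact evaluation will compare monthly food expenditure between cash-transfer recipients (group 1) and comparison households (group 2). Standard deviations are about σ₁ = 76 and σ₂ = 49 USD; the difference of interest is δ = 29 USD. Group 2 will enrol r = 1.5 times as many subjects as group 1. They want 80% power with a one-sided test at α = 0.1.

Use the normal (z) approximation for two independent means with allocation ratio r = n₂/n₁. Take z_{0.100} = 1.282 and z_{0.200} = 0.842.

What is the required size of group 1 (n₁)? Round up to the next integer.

n₁ = (z_α + z_β)² · (σ₁² + σ₂²/r) / δ²
   = (1.282 + 0.842)² · (76² + 49²/1.5) / 29²
   = 4.5114 · (5776 + 1600.7) / 841
   = 4.5114 · 7376.7 / 841
   = 39.57
Round up → n₁ = 40; n₂ = r·n₁ = 1.5 × 40 = 60.

n₁ = 40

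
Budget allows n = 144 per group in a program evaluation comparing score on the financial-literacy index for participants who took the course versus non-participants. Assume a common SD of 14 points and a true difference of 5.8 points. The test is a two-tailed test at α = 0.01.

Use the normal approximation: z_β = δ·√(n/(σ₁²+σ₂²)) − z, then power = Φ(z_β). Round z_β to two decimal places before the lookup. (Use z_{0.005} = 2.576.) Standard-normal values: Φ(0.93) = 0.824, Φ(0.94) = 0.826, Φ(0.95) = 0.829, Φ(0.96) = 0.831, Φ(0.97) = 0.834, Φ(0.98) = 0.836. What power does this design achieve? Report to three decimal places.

Power ≈ 0.826

z_β = δ·√(n/(σ₁²+σ₂²)) − z_{α/2}
    = 5.8 · √(144/392) − 2.576
    = 5.8 · 0.60609 − 2.576
    = 3.5153 − 2.576 = 0.9393 → 0.94
Power = Φ(0.94) = 0.826.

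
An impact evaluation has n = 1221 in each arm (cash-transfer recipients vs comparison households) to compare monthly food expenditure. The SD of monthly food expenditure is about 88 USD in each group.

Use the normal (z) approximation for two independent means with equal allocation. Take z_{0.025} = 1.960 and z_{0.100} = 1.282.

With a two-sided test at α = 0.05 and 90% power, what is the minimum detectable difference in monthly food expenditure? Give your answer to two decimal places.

δ = (z_{α/2} + z_β) · √((σ₁²+σ₂²)/n)
  = (1.960 + 1.282) · √(15488/1221)
  = 3.242 · √12.6847
  = 3.242 · 3.5616
  = 11.5466

Minimum detectable difference ≈ 11.55 USD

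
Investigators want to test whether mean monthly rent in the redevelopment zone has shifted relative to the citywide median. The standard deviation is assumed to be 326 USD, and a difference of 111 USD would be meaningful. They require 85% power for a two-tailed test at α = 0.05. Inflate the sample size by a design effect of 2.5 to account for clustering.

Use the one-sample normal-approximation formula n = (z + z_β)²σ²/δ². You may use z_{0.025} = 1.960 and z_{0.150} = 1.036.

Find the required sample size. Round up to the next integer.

n = (z_{α/2} + z_β)² · σ² / δ²
  = (1.960 + 1.036)² · 326² / 111²
  = 8.9760 · 106276 / 12321
  = 77.42
Design effect: 2.5 × 77.42 = 193.56.
Round up → n = 194.

n = 194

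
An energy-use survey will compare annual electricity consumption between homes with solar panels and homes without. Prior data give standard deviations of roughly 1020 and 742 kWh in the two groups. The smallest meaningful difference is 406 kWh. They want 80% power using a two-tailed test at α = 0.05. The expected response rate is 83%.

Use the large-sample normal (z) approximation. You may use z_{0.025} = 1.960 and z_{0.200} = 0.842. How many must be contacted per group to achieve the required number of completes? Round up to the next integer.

n = 92 per group

n = (z_{α/2} + z_β)² · (σ₁² + σ₂²) / δ²
  = (1.960 + 0.842)² · (1020² + 742² = 1590964) / 406²
  = 7.8512 · 1590964 / 164836
  = 75.78
Adjust for 83% response: 75.78 / 0.83 = 91.30.
Round up → n = 92 per group.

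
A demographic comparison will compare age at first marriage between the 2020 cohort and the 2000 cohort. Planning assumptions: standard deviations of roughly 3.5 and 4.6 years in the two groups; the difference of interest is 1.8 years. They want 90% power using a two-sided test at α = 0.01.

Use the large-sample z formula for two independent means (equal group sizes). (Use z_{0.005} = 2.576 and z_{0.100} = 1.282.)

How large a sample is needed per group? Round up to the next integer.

n = (z_{α/2} + z_β)² · (σ₁² + σ₂²) / δ²
  = (2.576 + 1.282)² · (3.5² + 4.6² = 33.41) / 1.8²
  = 14.8842 · 33.41 / 3.24
  = 153.48
Round up → n = 154 per group.

n = 154 per group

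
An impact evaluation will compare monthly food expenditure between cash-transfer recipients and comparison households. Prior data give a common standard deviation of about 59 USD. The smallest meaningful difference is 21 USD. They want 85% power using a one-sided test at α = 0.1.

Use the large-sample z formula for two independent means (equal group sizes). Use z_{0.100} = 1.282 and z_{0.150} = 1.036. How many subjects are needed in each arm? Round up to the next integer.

n = 85 per group

n = (z_α + z_β)² · (σ₁² + σ₂²) / δ²
  = (1.282 + 1.036)² · (2·59² = 6962) / 21²
  = 5.3731 · 6962 / 441
  = 84.82
Round up → n = 85 per group.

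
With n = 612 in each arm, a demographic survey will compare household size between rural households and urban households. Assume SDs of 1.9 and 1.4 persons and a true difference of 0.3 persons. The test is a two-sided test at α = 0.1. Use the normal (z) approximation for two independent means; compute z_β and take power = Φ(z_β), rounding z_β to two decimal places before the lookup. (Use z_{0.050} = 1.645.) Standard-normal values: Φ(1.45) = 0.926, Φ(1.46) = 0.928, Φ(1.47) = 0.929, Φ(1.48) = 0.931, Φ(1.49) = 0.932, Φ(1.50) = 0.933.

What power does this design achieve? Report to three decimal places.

z_β = δ·√(n/(σ₁²+σ₂²)) − z_{α/2}
    = 0.3 · √(612/5.57) − 1.645
    = 0.3 · 10.48210 − 1.645
    = 3.1446 − 1.645 = 1.4996 → 1.50
Power = Φ(1.50) = 0.933.

Power ≈ 0.933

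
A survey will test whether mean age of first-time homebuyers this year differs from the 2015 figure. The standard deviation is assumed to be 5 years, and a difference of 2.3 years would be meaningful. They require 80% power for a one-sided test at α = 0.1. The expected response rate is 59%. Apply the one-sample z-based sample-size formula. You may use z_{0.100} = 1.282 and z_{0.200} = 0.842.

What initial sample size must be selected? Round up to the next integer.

n = 37

n = (z_α + z_β)² · σ² / δ²
  = (1.282 + 0.842)² · 5² / 2.3²
  = 4.5114 · 25 / 5.29
  = 21.32
Adjust for 59% response: 21.32 / 0.59 = 36.14.
Round up → n = 37.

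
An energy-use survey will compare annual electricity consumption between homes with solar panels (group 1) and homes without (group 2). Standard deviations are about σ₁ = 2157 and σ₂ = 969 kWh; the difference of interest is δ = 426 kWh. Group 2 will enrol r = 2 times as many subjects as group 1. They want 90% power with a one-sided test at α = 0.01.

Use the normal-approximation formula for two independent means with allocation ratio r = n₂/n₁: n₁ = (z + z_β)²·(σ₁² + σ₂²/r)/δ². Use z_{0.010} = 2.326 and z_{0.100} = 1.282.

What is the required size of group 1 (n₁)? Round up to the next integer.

n₁ = (z_α + z_β)² · (σ₁² + σ₂²/r) / δ²
   = (2.326 + 1.282)² · (2157² + 969²/2) / 426²
   = 13.0177 · (4652649 + 469480.5) / 181476
   = 13.0177 · 5122129.5 / 181476
   = 367.42
Round up → n₁ = 368; n₂ = r·n₁ = 2 × 368 = 736.

n₁ = 368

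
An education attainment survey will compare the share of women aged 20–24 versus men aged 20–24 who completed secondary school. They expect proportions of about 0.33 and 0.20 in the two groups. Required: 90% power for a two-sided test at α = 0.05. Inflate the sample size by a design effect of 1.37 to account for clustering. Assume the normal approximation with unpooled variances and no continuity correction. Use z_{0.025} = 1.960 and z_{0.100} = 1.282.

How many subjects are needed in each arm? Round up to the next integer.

n = 325 per group

n = (z_{α/2} + z_β)² · [p₁(1−p₁) + p₂(1−p₂)] / (p₁ − p₂)²
  = (1.960 + 1.282)² · (0.33·0.67 + 0.20·0.80) / (0.13)²
  = (3.242)² · (0.2211 + 0.1600) / 0.0169
  = 10.5106 · 0.3811 / 0.0169
  = 237.02
Design effect: 1.37 × 237.02 = 324.71.
Round up → n = 325 per group.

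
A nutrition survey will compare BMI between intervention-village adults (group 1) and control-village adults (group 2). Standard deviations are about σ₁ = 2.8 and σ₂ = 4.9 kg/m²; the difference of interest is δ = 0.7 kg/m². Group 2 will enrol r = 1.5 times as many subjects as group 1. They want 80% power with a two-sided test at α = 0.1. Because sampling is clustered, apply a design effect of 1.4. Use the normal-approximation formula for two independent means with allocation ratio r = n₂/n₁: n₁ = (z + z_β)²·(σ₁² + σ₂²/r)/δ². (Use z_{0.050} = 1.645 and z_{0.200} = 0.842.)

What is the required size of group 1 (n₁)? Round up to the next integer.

n₁ = (z_{α/2} + z_β)² · (σ₁² + σ₂²/r) / δ²
   = (1.645 + 0.842)² · (2.8² + 4.9²/1.5) / 0.7²
   = 6.1852 · (7.84 + 16.0067) / 0.49
   = 6.1852 · 23.8467 / 0.49
   = 301.01
Design effect: 1.4 × 301.01 = 421.42.
Round up → n₁ = 422; n₂ = r·n₁ = 1.5 × 422 = 633.

n₁ = 422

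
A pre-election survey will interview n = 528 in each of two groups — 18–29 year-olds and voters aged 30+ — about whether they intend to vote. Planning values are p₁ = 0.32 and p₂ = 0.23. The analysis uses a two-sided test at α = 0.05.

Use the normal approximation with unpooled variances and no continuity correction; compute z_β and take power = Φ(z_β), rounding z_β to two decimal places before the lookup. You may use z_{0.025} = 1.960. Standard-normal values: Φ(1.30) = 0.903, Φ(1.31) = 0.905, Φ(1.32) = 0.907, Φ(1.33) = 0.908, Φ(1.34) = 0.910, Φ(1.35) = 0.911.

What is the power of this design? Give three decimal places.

Power ≈ 0.908

z_β = |p₁−p₂|·√(n/[p₁q₁+p₂q₂]) − z_{α/2}
    = 0.09 · √(528/0.3947) − 1.960
    = 0.09 · 36.5749 − 1.960
    = 3.2917 − 1.960 = 1.3317 → 1.33
Power = Φ(1.33) = 0.908.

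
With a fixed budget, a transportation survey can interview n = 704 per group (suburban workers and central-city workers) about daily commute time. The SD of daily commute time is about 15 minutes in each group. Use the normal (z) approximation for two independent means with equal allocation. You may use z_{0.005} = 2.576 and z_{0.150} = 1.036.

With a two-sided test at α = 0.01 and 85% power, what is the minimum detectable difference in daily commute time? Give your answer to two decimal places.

δ = (z_{α/2} + z_β) · √((σ₁²+σ₂²)/n)
  = (2.576 + 1.036) · √(450/704)
  = 3.612 · √0.6392
  = 3.612 · 0.7995
  = 2.8878

Minimum detectable difference ≈ 2.89 minutes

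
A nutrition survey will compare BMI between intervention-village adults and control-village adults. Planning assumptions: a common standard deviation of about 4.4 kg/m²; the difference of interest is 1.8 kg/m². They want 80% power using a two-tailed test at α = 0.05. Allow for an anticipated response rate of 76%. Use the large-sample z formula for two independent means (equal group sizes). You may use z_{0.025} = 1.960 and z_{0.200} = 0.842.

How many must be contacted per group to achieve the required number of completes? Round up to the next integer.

n = (z_{α/2} + z_β)² · (σ₁² + σ₂²) / δ²
  = (1.960 + 0.842)² · (2·4.4² = 38.72) / 1.8²
  = 7.8512 · 38.72 / 3.24
  = 93.83
Adjust for 76% response: 93.83 / 0.76 = 123.46.
Round up → n = 124 per group.

n = 124 per group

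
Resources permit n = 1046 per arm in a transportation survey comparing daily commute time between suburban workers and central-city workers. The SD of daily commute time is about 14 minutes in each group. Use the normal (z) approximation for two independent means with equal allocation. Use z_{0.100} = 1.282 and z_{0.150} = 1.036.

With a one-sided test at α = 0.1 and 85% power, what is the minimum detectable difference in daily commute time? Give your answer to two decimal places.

δ = (z_α + z_β) · √((σ₁²+σ₂²)/n)
  = (1.282 + 1.036) · √(392/1046)
  = 2.318 · √0.37476
  = 2.318 · 0.6122
  = 1.4190

Minimum detectable difference ≈ 1.42 minutes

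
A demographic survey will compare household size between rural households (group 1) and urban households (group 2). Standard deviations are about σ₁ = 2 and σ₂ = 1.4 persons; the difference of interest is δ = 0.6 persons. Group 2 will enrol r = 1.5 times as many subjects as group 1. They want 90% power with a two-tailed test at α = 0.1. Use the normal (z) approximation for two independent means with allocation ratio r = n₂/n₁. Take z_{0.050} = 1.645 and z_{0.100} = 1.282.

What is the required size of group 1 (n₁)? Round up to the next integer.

n₁ = 127

n₁ = (z_{α/2} + z_β)² · (σ₁² + σ₂²/r) / δ²
   = (1.645 + 1.282)² · (2² + 1.4²/1.5) / 0.6²
   = 8.5673 · (4 + 1.3067) / 0.36
   = 8.5673 · 5.3067 / 0.36
   = 126.29
Round up → n₁ = 127; n₂ = r·n₁ = 1.5 × 127 = 191.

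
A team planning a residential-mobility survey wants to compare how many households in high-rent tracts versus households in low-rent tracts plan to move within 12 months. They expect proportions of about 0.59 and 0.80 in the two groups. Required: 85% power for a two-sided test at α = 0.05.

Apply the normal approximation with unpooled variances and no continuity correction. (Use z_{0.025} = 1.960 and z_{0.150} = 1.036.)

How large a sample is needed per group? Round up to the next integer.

n = (z_{α/2} + z_β)² · [p₁(1−p₁) + p₂(1−p₂)] / (p₁ − p₂)²
  = (1.960 + 1.036)² · (0.59·0.41 + 0.80·0.20) / (-0.21)²
  = (2.996)² · (0.2419 + 0.1600) / 0.0441
  = 8.9760 · 0.4019 / 0.0441
  = 81.80
Round up → n = 82 per group.

n = 82 per group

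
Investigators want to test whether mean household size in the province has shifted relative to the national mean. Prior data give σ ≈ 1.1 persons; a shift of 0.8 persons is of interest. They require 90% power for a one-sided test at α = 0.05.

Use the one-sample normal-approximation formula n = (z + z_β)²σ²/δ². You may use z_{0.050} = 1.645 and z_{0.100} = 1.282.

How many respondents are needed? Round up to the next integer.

n = 17

n = (z_α + z_β)² · σ² / δ²
  = (1.645 + 1.282)² · 1.1² / 0.8²
  = 8.5673 · 1.21 / 0.64
  = 16.20
Round up → n = 17.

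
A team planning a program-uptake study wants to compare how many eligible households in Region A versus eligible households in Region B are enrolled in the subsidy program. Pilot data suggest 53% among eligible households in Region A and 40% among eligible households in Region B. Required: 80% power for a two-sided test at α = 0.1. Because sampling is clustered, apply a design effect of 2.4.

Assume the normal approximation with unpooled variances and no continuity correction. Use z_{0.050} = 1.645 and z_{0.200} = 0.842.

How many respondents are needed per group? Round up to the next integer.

n = 430 per group

n = (z_{α/2} + z_β)² · [p₁(1−p₁) + p₂(1−p₂)] / (p₁ − p₂)²
  = (1.645 + 0.842)² · (0.53·0.47 + 0.40·0.60) / (0.13)²
  = (2.487)² · (0.2491 + 0.2400) / 0.0169
  = 6.1852 · 0.4891 / 0.0169
  = 179.00
Design effect: 2.4 × 179.00 = 429.61.
Round up → n = 430 per group.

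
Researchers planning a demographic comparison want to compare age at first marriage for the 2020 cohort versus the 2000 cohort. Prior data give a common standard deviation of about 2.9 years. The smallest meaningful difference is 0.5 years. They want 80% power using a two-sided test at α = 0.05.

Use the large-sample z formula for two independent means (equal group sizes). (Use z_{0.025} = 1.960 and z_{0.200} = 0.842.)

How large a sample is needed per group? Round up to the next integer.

n = (z_{α/2} + z_β)² · (σ₁² + σ₂²) / δ²
  = (1.960 + 0.842)² · (2·2.9² = 16.82) / 0.5²
  = 7.8512 · 16.82 / 0.25
  = 528.23
Round up → n = 529 per group.

n = 529 per group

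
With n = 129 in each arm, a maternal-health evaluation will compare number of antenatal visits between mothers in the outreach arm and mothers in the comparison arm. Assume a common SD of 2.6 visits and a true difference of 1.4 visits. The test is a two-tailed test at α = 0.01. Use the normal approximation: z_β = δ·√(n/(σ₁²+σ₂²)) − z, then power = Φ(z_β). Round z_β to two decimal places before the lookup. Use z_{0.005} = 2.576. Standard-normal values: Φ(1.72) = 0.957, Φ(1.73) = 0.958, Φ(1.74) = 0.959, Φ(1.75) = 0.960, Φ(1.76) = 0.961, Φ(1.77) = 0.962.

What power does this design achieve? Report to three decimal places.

Power ≈ 0.960

z_β = δ·√(n/(σ₁²+σ₂²)) − z_{α/2}
    = 1.4 · √(129/13.52) − 2.576
    = 1.4 · 3.08892 − 2.576
    = 4.3245 − 2.576 = 1.7485 → 1.75
Power = Φ(1.75) = 0.960.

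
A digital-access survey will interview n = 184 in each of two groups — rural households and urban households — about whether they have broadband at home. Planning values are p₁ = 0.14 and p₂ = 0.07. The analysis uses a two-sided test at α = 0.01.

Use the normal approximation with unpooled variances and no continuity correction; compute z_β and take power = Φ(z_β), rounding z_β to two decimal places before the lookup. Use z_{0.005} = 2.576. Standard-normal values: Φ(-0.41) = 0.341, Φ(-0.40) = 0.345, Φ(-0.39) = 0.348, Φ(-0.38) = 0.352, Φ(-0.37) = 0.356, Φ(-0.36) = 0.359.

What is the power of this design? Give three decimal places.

Power ≈ 0.356

z_β = |p₁−p₂|·√(n/[p₁q₁+p₂q₂]) − z_{α/2}
    = 0.07 · √(184/0.1855) − 2.576
    = 0.07 · 31.4947 − 2.576
    = 2.2046 − 2.576 = -0.3714 → -0.37
Power = Φ(-0.37) = 0.356.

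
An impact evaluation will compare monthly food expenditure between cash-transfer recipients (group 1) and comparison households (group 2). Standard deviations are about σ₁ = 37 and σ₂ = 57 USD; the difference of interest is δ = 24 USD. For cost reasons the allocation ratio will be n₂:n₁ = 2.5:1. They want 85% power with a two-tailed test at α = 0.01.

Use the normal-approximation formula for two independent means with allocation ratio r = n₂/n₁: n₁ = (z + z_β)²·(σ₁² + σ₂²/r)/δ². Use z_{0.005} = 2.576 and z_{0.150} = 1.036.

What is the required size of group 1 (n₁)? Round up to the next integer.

n₁ = 61

n₁ = (z_{α/2} + z_β)² · (σ₁² + σ₂²/r) / δ²
   = (2.576 + 1.036)² · (37² + 57²/2.5) / 24²
   = 13.0465 · (1369 + 1299.6) / 576
   = 13.0465 · 2668.6 / 576
   = 60.44
Round up → n₁ = 61; n₂ = r·n₁ = 2.5 × 61 = 153.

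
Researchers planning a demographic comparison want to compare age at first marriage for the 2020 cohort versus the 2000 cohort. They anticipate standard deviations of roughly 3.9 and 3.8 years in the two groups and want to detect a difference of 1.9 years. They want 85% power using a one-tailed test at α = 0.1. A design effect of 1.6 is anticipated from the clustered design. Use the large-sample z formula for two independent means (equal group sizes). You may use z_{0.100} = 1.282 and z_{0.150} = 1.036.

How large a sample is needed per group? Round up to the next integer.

n = (z_α + z_β)² · (σ₁² + σ₂²) / δ²
  = (1.282 + 1.036)² · (3.9² + 3.8² = 29.65) / 1.9²
  = 5.3731 · 29.65 / 3.61
  = 44.13
Design effect: 1.6 × 44.13 = 70.61.
Round up → n = 71 per group.

n = 71 per group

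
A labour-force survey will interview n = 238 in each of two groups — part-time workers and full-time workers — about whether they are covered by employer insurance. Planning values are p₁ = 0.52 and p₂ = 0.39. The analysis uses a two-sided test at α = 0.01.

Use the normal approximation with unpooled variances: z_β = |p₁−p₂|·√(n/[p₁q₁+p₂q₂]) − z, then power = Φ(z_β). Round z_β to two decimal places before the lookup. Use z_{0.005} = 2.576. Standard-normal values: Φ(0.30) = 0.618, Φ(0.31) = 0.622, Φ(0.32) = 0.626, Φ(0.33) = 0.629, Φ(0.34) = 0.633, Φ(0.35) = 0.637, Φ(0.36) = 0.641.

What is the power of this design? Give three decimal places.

z_β = |p₁−p₂|·√(n/[p₁q₁+p₂q₂]) − z_{α/2}
    = 0.13 · √(238/0.4875) − 2.576
    = 0.13 · 22.0954 − 2.576
    = 2.8724 − 2.576 = 0.2964 → 0.30
Power = Φ(0.30) = 0.618.

Power ≈ 0.618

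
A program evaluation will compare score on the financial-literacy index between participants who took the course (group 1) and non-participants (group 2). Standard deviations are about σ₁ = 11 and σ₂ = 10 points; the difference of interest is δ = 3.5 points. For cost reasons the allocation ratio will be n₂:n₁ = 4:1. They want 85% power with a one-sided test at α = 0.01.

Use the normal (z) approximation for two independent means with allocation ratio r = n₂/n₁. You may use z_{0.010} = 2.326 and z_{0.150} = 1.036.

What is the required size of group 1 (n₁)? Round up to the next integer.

n₁ = 135

n₁ = (z_α + z_β)² · (σ₁² + σ₂²/r) / δ²
   = (2.326 + 1.036)² · (11² + 10²/4) / 3.5²
   = 11.3030 · (121 + 25) / 12.25
   = 11.3030 · 146 / 12.25
   = 134.71
Round up → n₁ = 135; n₂ = r·n₁ = 4 × 135 = 540.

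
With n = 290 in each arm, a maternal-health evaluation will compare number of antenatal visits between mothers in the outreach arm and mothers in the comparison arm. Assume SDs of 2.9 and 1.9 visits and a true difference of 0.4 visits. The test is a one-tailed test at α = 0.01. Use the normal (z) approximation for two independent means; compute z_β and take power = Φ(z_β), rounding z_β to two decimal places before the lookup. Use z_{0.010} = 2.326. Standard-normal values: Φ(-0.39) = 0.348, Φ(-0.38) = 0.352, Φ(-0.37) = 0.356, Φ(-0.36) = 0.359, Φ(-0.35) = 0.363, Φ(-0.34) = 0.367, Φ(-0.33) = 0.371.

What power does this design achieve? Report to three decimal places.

z_β = δ·√(n/(σ₁²+σ₂²)) − z_α
    = 0.4 · √(290/12.02) − 2.326
    = 0.4 · 4.91187 − 2.326
    = 1.9647 − 2.326 = -0.3613 → -0.36
Power = Φ(-0.36) = 0.359.

Power ≈ 0.359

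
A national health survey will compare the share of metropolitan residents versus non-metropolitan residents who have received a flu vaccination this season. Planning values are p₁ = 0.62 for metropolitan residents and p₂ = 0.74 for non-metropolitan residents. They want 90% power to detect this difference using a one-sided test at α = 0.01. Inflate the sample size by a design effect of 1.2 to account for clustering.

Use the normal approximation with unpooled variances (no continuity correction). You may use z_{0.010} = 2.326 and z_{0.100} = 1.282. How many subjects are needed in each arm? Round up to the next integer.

n = 465 per group

n = (z_α + z_β)² · [p₁(1−p₁) + p₂(1−p₂)] / (p₁ − p₂)²
  = (2.326 + 1.282)² · (0.62·0.38 + 0.74·0.26) / (-0.12)²
  = (3.608)² · (0.2356 + 0.1924) / 0.0144
  = 13.0177 · 0.4280 / 0.0144
  = 386.91
Design effect: 1.2 × 386.91 = 464.30.
Round up → n = 465 per group.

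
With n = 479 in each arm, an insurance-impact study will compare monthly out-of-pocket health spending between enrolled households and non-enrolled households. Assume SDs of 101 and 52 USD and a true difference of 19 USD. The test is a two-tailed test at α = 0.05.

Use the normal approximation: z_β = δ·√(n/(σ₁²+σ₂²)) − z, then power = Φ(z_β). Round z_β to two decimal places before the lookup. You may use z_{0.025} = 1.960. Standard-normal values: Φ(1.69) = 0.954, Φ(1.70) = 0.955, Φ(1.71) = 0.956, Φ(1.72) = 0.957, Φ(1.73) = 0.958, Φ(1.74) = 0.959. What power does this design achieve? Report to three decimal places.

Power ≈ 0.955

z_β = δ·√(n/(σ₁²+σ₂²)) − z_{α/2}
    = 19 · √(479/12905) − 1.960
    = 19 · 0.19266 − 1.960
    = 3.6605 − 1.960 = 1.7005 → 1.70
Power = Φ(1.70) = 0.955.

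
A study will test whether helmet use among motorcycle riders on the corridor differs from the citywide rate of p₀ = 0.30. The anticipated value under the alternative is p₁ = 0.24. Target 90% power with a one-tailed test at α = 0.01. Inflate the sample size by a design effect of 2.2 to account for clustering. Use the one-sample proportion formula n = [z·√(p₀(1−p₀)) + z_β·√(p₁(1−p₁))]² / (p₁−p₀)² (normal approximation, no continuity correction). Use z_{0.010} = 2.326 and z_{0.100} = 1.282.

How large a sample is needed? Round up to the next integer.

n = 1591

n = [z_α·√(p₀q₀) + z_β·√(p₁q₁)]² / (p₁ − p₀)²
  = [2.326·√(0.30·0.70) + 1.282·√(0.24·0.76)]² / (-0.06)²
  = [2.326·0.4583 + 1.282·0.4271]² / 0.0036
  = [1.6134]² / 0.0036
  = 723.10
Design effect: 2.2 × 723.10 = 1590.81.
Round up → n = 1591.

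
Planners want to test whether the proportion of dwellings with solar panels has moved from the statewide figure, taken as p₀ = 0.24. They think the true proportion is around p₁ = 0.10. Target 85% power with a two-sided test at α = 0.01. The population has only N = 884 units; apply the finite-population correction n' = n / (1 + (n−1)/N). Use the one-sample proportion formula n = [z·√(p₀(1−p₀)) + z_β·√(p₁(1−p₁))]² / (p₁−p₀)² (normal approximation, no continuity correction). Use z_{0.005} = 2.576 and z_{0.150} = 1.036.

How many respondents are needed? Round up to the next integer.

n = [z_{α/2}·√(p₀q₀) + z_β·√(p₁q₁)]² / (p₁ − p₀)²
  = [2.576·√(0.24·0.76) + 1.036·√(0.10·0.90)]² / (-0.14)²
  = [2.576·0.4271 + 1.036·0.3000]² / 0.0196
  = [1.4110]² / 0.0196
  = 101.57
Finite-population correction (N = 884): 101.57 / (1 + (101.57 − 1)/884) = 91.20.
Round up → n = 92.

n = 92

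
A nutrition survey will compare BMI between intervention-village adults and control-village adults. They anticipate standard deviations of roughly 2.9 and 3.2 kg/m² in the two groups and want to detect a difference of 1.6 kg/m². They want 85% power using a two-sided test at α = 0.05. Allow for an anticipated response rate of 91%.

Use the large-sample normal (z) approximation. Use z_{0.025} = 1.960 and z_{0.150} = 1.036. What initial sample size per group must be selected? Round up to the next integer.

n = 72 per group

n = (z_{α/2} + z_β)² · (σ₁² + σ₂²) / δ²
  = (1.960 + 1.036)² · (2.9² + 3.2² = 18.65) / 1.6²
  = 8.9760 · 18.65 / 2.56
  = 65.39
Adjust for 91% response: 65.39 / 0.91 = 71.86.
Round up → n = 72 per group.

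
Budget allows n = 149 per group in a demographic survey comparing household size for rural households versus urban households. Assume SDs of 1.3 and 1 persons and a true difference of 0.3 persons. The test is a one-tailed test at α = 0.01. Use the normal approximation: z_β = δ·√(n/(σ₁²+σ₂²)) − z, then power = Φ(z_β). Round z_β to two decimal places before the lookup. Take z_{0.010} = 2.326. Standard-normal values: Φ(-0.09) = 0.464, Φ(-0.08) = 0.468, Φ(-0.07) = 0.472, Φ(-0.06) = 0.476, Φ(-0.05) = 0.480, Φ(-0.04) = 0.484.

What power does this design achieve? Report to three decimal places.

Power ≈ 0.464

z_β = δ·√(n/(σ₁²+σ₂²)) − z_α
    = 0.3 · √(149/2.69) − 2.326
    = 0.3 · 7.44247 − 2.326
    = 2.2327 − 2.326 = -0.0933 → -0.09
Power = Φ(-0.09) = 0.464.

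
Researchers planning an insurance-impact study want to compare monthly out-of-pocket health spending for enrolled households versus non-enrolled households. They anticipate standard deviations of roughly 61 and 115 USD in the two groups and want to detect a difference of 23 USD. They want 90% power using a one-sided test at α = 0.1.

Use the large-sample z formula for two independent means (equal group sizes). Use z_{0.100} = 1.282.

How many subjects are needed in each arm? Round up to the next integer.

n = (z_α + z_β)² · (σ₁² + σ₂²) / δ²
  = (1.282 + 1.282)² · (61² + 115² = 16946) / 23²
  = 6.5741 · 16946 / 529
  = 210.59
Round up → n = 211 per group.

n = 211 per group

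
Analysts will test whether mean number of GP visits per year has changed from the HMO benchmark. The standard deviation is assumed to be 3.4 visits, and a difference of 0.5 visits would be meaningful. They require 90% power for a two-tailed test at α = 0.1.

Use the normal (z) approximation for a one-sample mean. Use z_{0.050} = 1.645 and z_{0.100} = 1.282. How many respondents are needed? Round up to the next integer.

n = 397

n = (z_{α/2} + z_β)² · σ² / δ²
  = (1.645 + 1.282)² · 3.4² / 0.5²
  = 8.5673 · 11.56 / 0.25
  = 396.15
Round up → n = 397.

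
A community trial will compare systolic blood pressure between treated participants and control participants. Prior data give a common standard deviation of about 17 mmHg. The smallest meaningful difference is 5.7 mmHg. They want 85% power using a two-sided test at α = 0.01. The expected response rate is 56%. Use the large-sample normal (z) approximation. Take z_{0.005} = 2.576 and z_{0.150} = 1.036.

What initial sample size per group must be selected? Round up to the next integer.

n = 415 per group

n = (z_{α/2} + z_β)² · (σ₁² + σ₂²) / δ²
  = (2.576 + 1.036)² · (2·17² = 578) / 5.7²
  = 13.0465 · 578 / 32.49
  = 232.10
Adjust for 56% response: 232.10 / 0.56 = 414.46.
Round up → n = 415 per group.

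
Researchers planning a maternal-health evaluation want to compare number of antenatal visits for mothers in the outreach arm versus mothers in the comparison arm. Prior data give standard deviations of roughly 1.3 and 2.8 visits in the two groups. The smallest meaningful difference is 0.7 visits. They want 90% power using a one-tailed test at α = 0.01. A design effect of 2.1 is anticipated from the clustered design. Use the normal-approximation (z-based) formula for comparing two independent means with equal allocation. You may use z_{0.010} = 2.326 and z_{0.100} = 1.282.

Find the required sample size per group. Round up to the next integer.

n = 532 per group

n = (z_α + z_β)² · (σ₁² + σ₂²) / δ²
  = (2.326 + 1.282)² · (1.3² + 2.8² = 9.53) / 0.7²
  = 13.0177 · 9.53 / 0.49
  = 253.18
Design effect: 2.1 × 253.18 = 531.68.
Round up → n = 532 per group.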